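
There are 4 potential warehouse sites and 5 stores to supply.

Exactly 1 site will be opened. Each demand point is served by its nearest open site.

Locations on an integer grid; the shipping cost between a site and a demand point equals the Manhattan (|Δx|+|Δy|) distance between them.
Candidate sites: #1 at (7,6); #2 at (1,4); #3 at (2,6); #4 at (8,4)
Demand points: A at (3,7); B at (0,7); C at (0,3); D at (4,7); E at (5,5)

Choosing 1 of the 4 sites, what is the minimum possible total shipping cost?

Open {#3}.
  A→#3 2, B→#3 3, C→#3 5, D→#3 3, E→#3 4  ⇒ total 17.
Compare {#2}: total 22.
Compare {#1}: total 30.
No size-1 selection does better; minimum is 17.

17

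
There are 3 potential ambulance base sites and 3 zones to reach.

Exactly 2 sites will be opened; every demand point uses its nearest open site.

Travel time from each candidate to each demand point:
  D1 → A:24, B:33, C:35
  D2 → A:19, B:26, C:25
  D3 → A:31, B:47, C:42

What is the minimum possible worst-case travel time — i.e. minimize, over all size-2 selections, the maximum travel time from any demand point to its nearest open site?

26

Open {D1, D2}.
  Farthest demand point is B at travel time 26 (to D2); all others are ≤ 26.
With {D2, D3} the worst case is 26.
With {D1, D3} the worst case is 35.
No size-2 selection achieves below 26.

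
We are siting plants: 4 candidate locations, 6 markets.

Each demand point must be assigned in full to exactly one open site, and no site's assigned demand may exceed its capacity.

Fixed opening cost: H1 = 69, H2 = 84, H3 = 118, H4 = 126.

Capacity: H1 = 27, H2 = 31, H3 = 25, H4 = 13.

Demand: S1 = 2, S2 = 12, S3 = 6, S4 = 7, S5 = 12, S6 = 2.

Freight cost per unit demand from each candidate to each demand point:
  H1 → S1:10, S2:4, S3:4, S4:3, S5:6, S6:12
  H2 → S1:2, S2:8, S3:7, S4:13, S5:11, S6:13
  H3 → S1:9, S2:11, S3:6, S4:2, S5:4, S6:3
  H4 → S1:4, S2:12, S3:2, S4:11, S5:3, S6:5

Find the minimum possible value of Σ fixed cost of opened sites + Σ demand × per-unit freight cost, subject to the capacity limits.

Open {H1, H3}; cheapest assignment that respects the capacities:
  H1 (cap 27, load 18): S2, S3 — cost 12×4 + 6×4 = 72
  H3 (cap 25, load 23): S1, S4, S5, S6 — cost 2×9 + 7×2 + 12×4 + 2×3 = 86
  Shipping 158, fixed 187 → total 345.
  Any other capacity-feasible assignment to {H1, H3} ships for at least 158.
Compare {H1, H2}: its best feasible assignment gives total 394.
Compare {H2, H3}: its best feasible assignment gives total 412.
Every other set of open sites that can feasibly serve all demand totals ≥ 394 even under its best assignment. Minimum: 345.

345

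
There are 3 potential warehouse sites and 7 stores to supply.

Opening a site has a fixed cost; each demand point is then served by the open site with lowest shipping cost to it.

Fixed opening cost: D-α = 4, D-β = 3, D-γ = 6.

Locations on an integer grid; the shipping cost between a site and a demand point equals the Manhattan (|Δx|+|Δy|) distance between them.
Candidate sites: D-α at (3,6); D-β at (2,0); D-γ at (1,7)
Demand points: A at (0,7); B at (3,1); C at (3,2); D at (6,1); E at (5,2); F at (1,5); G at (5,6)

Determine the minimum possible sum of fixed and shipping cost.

Open {D-α, D-β}: assign each demand point to its cheapest open site.
  A→D-α 4, B→D-β 2, C→D-β 3, D→D-β 5, E→D-β 5, F→D-α 3, G→D-α 2
  shipping cost 24, fixed 7 → total 31.
Compare {D-β, D-γ}: shipping cost 23 + fixed 9 = 32.
Compare {D-α, D-β, D-γ}: shipping cost 20 + fixed 13 = 33.
Compare {D-α}: shipping cost 32 + fixed 4 = 36.
All other subsets cost ≥ 32. Minimum total cost: 31.

31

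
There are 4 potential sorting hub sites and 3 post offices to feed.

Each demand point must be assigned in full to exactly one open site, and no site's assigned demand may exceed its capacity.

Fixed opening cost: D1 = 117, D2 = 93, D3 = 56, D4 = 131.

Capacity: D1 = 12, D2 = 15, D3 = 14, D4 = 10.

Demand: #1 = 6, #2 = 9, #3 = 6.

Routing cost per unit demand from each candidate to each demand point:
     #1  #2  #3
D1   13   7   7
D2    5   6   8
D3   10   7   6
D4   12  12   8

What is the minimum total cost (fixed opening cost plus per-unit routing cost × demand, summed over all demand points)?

Open {D2, D3}; cheapest assignment that respects the capacities:
  D2 (cap 15, load 15): #1, #2 — cost 6×5 + 9×6 = 84
  D3 (cap 14, load 6): #3 — cost 6×6 = 36
  Shipping 120, fixed 149 → total 269.
  Any other capacity-feasible assignment to {D2, D3} ships for at least 120.
Compare {D1, D3}: its best feasible assignment gives total 332.
Compare {D1, D2}: its best feasible assignment gives total 336.
Every other set of open sites that can feasibly serve all demand totals ≥ 332 even under its best assignment. Minimum: 269.

269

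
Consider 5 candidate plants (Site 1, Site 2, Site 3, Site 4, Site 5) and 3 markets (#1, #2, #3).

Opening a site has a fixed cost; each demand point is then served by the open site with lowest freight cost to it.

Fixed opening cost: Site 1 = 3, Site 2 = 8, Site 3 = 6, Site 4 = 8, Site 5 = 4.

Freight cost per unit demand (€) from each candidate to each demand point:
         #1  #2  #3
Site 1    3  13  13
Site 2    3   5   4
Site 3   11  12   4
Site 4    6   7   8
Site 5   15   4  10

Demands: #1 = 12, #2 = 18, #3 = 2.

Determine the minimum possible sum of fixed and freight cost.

128

Open {Site 2, Site 5}: assign each demand point to its cheapest open site.
  #1→Site 2 12×3=36, #2→Site 5 18×4=72, #3→Site 2 2×4=8
  freight cost 116, fixed 12 → total 128.
Compare {Site 1, Site 3, Site 5}: freight cost 116 + fixed 13 = 129.
Compare {Site 1, Site 2, Site 5}: freight cost 116 + fixed 15 = 131.
Compare {Site 2, Site 3, Site 5}: freight cost 116 + fixed 18 = 134.
All other subsets cost ≥ 129. Minimum total cost: 128.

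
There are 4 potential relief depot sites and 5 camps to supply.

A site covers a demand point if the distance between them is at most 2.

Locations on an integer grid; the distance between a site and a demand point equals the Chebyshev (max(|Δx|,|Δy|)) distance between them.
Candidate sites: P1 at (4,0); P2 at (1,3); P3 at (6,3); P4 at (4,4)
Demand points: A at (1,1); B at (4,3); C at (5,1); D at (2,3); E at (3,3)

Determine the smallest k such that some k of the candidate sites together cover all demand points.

2

Coverage sets (demand points within 2 of each site):
  P1: {C}
  P2: {A, D, E}
  P3: {B, C}
  P4: {B, D, E}
No single site covers all 5 demand points.
But {P2, P3} covers everything, so the minimum is 2.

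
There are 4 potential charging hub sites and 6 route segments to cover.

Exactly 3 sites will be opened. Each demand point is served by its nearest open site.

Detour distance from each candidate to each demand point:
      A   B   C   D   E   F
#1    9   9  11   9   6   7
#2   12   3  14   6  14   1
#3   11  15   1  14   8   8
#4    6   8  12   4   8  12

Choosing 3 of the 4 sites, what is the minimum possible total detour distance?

Open {#2, #3, #4}.
  A→#4 6, B→#2 3, C→#3 1, D→#4 4, E→#3 8, F→#2 1  ⇒ total 23.
Compare {#1, #2, #3}: total 26.
Compare {#1, #2, #4}: total 31.
No size-3 selection does better; minimum is 23.

23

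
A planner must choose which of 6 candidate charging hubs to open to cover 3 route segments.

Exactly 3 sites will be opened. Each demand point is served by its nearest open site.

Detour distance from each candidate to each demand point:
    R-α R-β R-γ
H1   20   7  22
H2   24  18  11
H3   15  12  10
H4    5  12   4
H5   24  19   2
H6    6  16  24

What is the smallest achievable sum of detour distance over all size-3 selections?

Open {H1, H4, H5}.
  R-α→H4 5, R-β→H1 7, R-γ→H5 2  ⇒ total 14.
Compare {H1, H5, H6}: total 15.
Compare {H1, H2, H4}: total 16.
No size-3 selection does better; minimum is 14.

14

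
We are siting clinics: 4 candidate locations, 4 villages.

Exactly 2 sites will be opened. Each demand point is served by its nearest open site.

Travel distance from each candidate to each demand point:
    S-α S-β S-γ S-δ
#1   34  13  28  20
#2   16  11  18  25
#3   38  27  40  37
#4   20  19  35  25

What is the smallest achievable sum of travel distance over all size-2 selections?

Open {#1, #2}.
  S-α→#2 16, S-β→#2 11, S-γ→#2 18, S-δ→#1 20  ⇒ total 65.
Compare {#2, #3}: total 70.
Compare {#2, #4}: total 70.
No size-2 selection does better; minimum is 65.

65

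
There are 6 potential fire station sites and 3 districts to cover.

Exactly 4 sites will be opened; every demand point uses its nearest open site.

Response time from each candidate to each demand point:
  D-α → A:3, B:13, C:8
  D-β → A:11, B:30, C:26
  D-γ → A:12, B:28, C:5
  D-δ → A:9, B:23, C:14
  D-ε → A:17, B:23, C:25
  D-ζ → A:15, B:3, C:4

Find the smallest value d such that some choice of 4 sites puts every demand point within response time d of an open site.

Open {D-α, D-β, D-γ, D-ζ}.
  Farthest demand point is C at response time 4 (to D-ζ); all others are ≤ 4.
With {D-α, D-β, D-δ, D-ζ} the worst case is 4.
With {D-α, D-β, D-ε, D-ζ} the worst case is 4.
No size-4 selection achieves below 4.

4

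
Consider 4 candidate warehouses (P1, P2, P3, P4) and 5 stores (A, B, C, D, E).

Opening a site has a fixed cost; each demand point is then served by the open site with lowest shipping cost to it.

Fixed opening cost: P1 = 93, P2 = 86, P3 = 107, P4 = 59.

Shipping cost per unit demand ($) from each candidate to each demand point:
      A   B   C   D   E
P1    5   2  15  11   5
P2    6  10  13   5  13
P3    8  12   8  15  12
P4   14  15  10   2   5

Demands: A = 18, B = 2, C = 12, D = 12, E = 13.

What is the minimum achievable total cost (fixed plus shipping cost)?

455

Open {P1, P4}: assign each demand point to its cheapest open site.
  A→P1 18×5=90, B→P1 2×2=4, C→P4 12×10=120, D→P4 12×2=24, E→P1 13×5=65
  shipping cost 303, fixed 152 → total 455.
Compare {P2, P4}: shipping cost 337 + fixed 145 = 482.
Compare {P3, P4}: shipping cost 353 + fixed 166 = 519.
Compare {P1, P3, P4}: shipping cost 279 + fixed 259 = 538.
All other subsets cost ≥ 482. Minimum total cost: 455.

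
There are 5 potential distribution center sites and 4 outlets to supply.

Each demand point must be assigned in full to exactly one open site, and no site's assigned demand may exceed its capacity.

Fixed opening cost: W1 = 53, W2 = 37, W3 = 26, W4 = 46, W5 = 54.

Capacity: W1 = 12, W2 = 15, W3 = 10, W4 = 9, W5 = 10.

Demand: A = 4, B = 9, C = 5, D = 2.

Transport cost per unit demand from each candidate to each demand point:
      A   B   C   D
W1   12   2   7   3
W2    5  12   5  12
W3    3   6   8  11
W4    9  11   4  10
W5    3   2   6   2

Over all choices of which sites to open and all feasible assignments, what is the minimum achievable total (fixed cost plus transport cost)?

Open {W1, W3}; cheapest assignment that respects the capacities:
  W1 (cap 12, load 11): B, D — cost 9×2 + 2×3 = 24
  W3 (cap 10, load 9): A, C — cost 4×3 + 5×8 = 52
  Shipping 76, fixed 79 → total 155.
  Any other capacity-feasible assignment to {W1, W3} ships for at least 76.
Compare {W1, W2}: its best feasible assignment gives total 159.
Compare {W1, W5}: its best feasible assignment gives total 173.
Every other set of open sites that can feasibly serve all demand totals ≥ 159 even under its best assignment. Minimum: 155.

155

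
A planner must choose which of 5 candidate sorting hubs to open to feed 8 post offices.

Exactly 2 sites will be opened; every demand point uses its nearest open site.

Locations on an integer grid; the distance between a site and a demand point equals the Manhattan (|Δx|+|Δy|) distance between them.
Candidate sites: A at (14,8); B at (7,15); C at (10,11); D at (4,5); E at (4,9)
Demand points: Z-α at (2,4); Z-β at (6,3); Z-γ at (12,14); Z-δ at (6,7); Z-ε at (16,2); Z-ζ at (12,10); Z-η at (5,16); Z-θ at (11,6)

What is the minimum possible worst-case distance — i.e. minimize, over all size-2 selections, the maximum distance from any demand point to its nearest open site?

Open {A, E}.
  Farthest demand point is Z-β at distance 8 (to E); all others are ≤ 8.
With {A, D} the worst case is 12.
With {A, C} the worst case is 15.
No size-2 selection achieves below 8.

8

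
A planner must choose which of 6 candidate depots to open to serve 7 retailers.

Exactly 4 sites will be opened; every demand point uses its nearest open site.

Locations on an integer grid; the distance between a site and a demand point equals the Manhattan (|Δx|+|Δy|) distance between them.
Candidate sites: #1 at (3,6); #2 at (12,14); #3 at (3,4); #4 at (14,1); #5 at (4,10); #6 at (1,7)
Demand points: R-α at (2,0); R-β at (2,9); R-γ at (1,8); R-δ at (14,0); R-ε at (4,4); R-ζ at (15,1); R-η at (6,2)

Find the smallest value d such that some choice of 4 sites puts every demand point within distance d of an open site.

Open {#1, #2, #3, #4}.
  Farthest demand point is R-α at distance 5 (to #3); all others are ≤ 5.
With {#1, #3, #4, #5} the worst case is 5.
With {#1, #3, #4, #6} the worst case is 5.
No size-4 selection achieves below 5.

5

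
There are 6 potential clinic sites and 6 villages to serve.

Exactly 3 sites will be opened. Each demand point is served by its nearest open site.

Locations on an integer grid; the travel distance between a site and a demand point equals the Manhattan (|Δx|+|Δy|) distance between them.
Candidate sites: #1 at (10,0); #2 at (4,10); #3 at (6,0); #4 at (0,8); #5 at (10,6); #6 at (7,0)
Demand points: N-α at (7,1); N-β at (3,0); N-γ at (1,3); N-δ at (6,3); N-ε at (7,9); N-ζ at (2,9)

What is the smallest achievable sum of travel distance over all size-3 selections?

21

Open {#2, #3, #4}.
  N-α→#3 2, N-β→#3 3, N-γ→#4 6, N-δ→#3 3, N-ε→#2 4, N-ζ→#2 3  ⇒ total 21.
Compare {#2, #3, #6}: total 22.
Compare {#2, #4, #6}: total 22.
No size-3 selection does better; minimum is 21.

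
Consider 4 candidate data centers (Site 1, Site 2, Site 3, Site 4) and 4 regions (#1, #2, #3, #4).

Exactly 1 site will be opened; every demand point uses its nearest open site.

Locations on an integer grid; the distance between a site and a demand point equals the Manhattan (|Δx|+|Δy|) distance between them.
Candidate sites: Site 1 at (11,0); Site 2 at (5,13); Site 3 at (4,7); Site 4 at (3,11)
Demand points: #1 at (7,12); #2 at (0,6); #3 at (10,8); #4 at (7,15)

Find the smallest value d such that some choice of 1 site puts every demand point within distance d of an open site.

10

Open {Site 4}.
  Farthest demand point is #3 at distance 10 (to Site 4); all others are ≤ 10.
With {Site 3} the worst case is 11.
With {Site 2} the worst case is 12.
No size-1 selection achieves below 10.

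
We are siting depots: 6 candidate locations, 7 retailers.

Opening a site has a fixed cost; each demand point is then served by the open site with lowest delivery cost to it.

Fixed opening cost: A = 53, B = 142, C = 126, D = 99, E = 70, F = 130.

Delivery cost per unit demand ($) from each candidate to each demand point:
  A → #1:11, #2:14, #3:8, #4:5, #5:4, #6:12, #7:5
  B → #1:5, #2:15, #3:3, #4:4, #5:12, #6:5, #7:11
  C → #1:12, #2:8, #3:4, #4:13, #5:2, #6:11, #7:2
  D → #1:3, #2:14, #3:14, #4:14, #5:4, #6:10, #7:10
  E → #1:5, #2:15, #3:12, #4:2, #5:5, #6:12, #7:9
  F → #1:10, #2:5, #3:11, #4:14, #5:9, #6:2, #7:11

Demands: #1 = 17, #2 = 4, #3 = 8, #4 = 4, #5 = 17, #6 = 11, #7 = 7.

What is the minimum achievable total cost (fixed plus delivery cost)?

522

Open {C, E}: assign each demand point to its cheapest open site.
  #1→E 17×5=85, #2→C 4×8=32, #3→C 8×4=32, #4→E 4×2=8, #5→C 17×2=34, #6→C 11×11=121, #7→C 7×2=14
  delivery cost 326, fixed 196 → total 522.
Compare {B, C}: delivery cost 260 + fixed 268 = 528.
Compare {A, B}: delivery cost 339 + fixed 195 = 534.
Compare {C, E, F}: delivery cost 215 + fixed 326 = 541.
All other subsets cost ≥ 528. Minimum total cost: 522.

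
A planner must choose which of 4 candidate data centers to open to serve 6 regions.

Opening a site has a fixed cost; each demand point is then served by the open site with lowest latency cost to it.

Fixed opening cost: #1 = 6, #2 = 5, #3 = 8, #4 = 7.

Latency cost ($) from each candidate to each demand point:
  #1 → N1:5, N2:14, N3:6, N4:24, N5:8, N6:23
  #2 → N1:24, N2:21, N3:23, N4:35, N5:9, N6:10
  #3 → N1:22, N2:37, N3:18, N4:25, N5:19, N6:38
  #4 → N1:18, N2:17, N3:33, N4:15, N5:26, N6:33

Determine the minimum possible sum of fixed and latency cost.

Open {#1, #2, #4}: assign each demand point to its cheapest open site.
  N1→#1 5, N2→#1 14, N3→#1 6, N4→#4 15, N5→#1 8, N6→#2 10
  latency cost 58, fixed 18 → total 76.
Compare {#1, #2}: latency cost 67 + fixed 11 = 78.
Compare {#1, #4}: latency cost 71 + fixed 13 = 84.
Compare {#1, #2, #3, #4}: latency cost 58 + fixed 26 = 84.
All other subsets cost ≥ 78. Minimum total cost: 76.

76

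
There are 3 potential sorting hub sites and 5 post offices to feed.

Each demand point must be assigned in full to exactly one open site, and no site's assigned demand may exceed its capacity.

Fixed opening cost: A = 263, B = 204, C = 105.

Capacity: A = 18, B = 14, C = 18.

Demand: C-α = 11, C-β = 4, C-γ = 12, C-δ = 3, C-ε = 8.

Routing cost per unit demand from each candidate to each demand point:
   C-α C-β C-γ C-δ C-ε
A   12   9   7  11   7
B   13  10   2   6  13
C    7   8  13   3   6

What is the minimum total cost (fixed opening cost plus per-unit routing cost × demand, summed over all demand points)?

770

Open {A, B, C}; cheapest assignment that respects the capacities:
  A (cap 18, load 8): C-ε — cost 8×7 = 56
  B (cap 14, load 12): C-γ — cost 12×2 = 24
  C (cap 18, load 18): C-α, C-β, C-δ — cost 11×7 + 4×8 + 3×3 = 118
  Shipping 198, fixed 572 → total 770.
  Any other capacity-feasible assignment to {A, B, C} ships for at least 198.
Total demand is 38 and no other set of sites has combined capacity ≥ 38, so {A, B, C} is the only feasible choice of open sites. Minimum: 770.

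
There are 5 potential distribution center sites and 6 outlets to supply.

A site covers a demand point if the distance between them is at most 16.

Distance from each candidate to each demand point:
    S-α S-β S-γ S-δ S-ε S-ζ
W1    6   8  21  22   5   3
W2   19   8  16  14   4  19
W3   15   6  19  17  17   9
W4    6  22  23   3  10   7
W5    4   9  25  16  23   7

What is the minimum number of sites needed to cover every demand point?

2

Coverage sets (demand points within 16 of each site):
  W1: {S-α, S-β, S-ε, S-ζ}
  W2: {S-β, S-γ, S-δ, S-ε}
  W3: {S-α, S-β, S-ζ}
  W4: {S-α, S-δ, S-ε, S-ζ}
  W5: {S-α, S-β, S-δ, S-ζ}
No single site covers all 6 demand points.
But {W1, W2} covers everything, so the minimum is 2.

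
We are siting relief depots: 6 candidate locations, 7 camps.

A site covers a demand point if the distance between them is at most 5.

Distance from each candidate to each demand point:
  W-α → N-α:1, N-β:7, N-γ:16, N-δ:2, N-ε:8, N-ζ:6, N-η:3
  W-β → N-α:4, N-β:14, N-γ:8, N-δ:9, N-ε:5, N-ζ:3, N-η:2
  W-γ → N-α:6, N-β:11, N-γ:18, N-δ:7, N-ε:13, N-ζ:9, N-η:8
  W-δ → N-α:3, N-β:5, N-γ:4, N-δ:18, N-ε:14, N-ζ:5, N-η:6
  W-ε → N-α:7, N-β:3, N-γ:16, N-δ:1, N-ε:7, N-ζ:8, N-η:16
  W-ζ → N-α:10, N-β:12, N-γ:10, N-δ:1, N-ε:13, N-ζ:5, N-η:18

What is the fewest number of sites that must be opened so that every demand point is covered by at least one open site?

Coverage sets (demand points within 5 of each site):
  W-α: {N-α, N-δ, N-η}
  W-β: {N-α, N-ε, N-ζ, N-η}
  W-γ: {}
  W-δ: {N-α, N-β, N-γ, N-ζ}
  W-ε: {N-β, N-δ}
  W-ζ: {N-δ, N-ζ}
No 2 sites suffice: every size-2 union leaves at least one demand point uncovered.
But {W-α, W-β, W-δ} covers everything, so the minimum is 3.

3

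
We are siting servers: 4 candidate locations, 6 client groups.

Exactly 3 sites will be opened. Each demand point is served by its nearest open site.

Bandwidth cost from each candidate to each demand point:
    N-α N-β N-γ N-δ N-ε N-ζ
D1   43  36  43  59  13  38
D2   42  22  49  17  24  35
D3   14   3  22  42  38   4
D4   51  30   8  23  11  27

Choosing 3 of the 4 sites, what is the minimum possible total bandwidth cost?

57

Open {D2, D3, D4}.
  N-α→D3 14, N-β→D3 3, N-γ→D4 8, N-δ→D2 17, N-ε→D4 11, N-ζ→D3 4  ⇒ total 57.
Compare {D1, D3, D4}: total 63.
Compare {D1, D2, D3}: total 73.
No size-3 selection does better; minimum is 57.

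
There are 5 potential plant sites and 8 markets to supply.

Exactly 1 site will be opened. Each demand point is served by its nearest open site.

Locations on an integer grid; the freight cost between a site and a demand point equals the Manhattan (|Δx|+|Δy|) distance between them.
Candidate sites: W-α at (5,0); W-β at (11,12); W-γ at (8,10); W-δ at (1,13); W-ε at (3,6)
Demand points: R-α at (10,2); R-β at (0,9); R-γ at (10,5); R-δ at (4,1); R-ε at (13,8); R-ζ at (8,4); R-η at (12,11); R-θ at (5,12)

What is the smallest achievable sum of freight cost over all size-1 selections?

Open {W-γ}.
  R-α→W-γ 10, R-β→W-γ 9, R-γ→W-γ 7, R-δ→W-γ 13, R-ε→W-γ 7, R-ζ→W-γ 6, R-η→W-γ 5, R-θ→W-γ 5  ⇒ total 62.
Compare {W-ε}: total 72.
Compare {W-β}: total 76.
No size-1 selection does better; minimum is 62.

62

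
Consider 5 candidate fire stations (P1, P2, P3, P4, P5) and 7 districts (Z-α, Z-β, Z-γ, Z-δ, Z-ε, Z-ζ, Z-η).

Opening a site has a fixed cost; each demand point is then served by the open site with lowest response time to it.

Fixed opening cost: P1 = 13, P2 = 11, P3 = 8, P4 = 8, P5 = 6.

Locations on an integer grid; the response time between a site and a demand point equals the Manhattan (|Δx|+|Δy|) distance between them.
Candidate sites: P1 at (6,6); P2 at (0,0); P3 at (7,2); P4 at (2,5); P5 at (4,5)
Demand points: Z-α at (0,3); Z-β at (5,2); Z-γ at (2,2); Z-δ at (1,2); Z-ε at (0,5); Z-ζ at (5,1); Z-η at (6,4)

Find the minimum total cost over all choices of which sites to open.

Open {P3, P4}: assign each demand point to its cheapest open site.
  Z-α→P4 4, Z-β→P3 2, Z-γ→P4 3, Z-δ→P4 4, Z-ε→P4 2, Z-ζ→P3 3, Z-η→P3 3
  response time 21, fixed 16 → total 37.
Compare {P4}: response time 31 + fixed 8 = 39.
Compare {P5}: response time 33 + fixed 6 = 39.
Compare {P4, P5}: response time 25 + fixed 14 = 39.
All other subsets cost ≥ 39. Minimum total cost: 37.

37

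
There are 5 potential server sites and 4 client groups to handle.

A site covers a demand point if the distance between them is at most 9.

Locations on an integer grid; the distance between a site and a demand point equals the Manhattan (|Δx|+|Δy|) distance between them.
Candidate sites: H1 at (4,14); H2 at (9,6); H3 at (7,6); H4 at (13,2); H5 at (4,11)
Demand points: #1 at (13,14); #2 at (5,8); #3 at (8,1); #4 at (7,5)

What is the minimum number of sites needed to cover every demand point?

2

Coverage sets (demand points within 9 of each site):
  H1: {#1, #2}
  H2: {#2, #3, #4}
  H3: {#2, #3, #4}
  H4: {#3, #4}
  H5: {#2, #4}
No single site covers all 4 demand points.
But {H1, H2} covers everything, so the minimum is 2.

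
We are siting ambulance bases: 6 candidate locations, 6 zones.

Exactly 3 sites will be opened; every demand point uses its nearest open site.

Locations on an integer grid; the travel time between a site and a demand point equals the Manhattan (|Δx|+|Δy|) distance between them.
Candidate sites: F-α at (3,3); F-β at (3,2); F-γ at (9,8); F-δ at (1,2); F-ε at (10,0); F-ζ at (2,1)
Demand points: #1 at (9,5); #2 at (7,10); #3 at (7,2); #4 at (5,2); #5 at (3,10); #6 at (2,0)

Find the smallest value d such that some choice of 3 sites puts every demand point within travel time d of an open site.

7

Open {F-α, F-β, F-γ}.
  Farthest demand point is #5 at travel time 7 (to F-α); all others are ≤ 7.
With {F-α, F-γ, F-δ} the worst case is 7.
With {F-α, F-γ, F-ε} the worst case is 7.
No size-3 selection achieves below 7.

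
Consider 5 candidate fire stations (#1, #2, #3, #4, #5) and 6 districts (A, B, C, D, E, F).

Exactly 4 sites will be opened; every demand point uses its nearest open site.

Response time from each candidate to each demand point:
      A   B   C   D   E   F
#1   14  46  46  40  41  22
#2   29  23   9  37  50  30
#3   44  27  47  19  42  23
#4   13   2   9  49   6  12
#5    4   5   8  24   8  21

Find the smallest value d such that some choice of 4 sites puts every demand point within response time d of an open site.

19

Open {#1, #2, #3, #4}.
  Farthest demand point is D at response time 19 (to #3); all others are ≤ 19.
With {#1, #3, #4, #5} the worst case is 19.
With {#2, #3, #4, #5} the worst case is 19.
No size-4 selection achieves below 19.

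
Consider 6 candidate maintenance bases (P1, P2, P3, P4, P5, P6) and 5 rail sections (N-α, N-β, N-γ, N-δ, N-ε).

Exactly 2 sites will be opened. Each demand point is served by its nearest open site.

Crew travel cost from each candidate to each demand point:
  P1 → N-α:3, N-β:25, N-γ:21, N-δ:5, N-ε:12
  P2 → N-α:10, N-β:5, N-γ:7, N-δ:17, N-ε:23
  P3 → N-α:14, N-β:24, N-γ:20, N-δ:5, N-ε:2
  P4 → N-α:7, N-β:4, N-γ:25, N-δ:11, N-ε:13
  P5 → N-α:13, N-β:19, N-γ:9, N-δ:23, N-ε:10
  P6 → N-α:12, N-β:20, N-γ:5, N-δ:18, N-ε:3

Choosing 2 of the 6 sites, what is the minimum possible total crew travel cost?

Open {P2, P3}.
  N-α→P2 10, N-β→P2 5, N-γ→P2 7, N-δ→P3 5, N-ε→P3 2  ⇒ total 29.
Compare {P4, P6}: total 30.
Compare {P1, P2}: total 32.
No size-2 selection does better; minimum is 29.

29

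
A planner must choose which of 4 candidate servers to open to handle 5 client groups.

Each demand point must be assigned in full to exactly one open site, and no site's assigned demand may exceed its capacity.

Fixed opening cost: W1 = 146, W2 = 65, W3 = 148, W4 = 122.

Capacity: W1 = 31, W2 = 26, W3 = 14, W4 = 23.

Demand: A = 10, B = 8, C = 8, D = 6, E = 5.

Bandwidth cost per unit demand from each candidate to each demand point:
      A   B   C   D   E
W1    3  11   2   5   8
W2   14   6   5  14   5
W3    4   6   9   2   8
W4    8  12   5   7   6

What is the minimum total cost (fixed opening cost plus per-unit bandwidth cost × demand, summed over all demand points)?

Open {W1, W2}; cheapest assignment that respects the capacities:
  W1 (cap 31, load 24): A, C, D — cost 10×3 + 8×2 + 6×5 = 76
  W2 (cap 26, load 13): B, E — cost 8×6 + 5×5 = 73
  Shipping 149, fixed 211 → total 360.
  Any other capacity-feasible assignment to {W1, W2} ships for at least 149.
Compare {W2, W4}: its best feasible assignment gives total 422.
Compare {W1, W3}: its best feasible assignment gives total 440.
Every other set of open sites that can feasibly serve all demand totals ≥ 422 even under its best assignment. Minimum: 360.

360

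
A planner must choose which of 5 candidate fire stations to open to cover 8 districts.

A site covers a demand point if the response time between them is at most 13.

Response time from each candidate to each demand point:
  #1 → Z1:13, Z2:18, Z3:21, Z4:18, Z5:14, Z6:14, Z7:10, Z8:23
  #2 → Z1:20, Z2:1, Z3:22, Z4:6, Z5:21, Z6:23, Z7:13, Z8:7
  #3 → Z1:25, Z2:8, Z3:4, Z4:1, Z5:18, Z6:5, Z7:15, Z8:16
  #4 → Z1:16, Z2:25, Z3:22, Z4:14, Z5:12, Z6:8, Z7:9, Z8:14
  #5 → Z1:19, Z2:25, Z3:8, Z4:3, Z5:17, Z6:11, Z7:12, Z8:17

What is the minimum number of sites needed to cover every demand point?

Coverage sets (demand points within 13 of each site):
  #1: {Z1, Z7}
  #2: {Z2, Z4, Z7, Z8}
  #3: {Z2, Z3, Z4, Z6}
  #4: {Z5, Z6, Z7}
  #5: {Z3, Z4, Z6, Z7}
No 3 sites suffice: every size-3 union leaves at least one demand point uncovered.
But {#1, #2, #3, #4} covers everything, so the minimum is 4.

4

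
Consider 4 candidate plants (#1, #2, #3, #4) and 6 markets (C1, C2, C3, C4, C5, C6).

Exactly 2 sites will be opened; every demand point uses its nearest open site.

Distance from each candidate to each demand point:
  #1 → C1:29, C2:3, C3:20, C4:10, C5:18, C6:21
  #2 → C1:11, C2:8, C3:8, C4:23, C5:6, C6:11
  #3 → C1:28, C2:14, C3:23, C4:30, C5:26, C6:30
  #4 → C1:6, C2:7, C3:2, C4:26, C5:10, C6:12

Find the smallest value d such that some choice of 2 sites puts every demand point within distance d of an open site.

Open {#1, #2}.
  Farthest demand point is C1 at distance 11 (to #2); all others are ≤ 11.
With {#1, #4} the worst case is 12.
With {#2, #3} the worst case is 23.
No size-2 selection achieves below 11.

11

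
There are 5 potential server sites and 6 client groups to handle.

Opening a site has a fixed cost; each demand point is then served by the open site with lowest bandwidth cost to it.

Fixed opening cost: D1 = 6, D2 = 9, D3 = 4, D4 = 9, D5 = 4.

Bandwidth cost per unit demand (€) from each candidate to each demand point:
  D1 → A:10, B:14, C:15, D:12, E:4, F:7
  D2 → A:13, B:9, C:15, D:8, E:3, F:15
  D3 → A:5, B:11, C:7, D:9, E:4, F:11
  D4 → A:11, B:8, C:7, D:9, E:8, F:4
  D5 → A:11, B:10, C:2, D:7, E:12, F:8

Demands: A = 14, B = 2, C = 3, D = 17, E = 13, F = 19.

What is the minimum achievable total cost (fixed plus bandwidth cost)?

Open {D2, D3, D4, D5}: assign each demand point to its cheapest open site.
  A→D3 14×5=70, B→D4 2×8=16, C→D5 3×2=6, D→D5 17×7=119, E→D2 13×3=39, F→D4 19×4=76
  bandwidth cost 326, fixed 26 → total 352.
Compare {D3, D4, D5}: bandwidth cost 339 + fixed 17 = 356.
Compare {D1, D2, D3, D4, D5}: bandwidth cost 326 + fixed 32 = 358.
Compare {D1, D3, D4, D5}: bandwidth cost 339 + fixed 23 = 362.
All other subsets cost ≥ 356. Minimum total cost: 352.

352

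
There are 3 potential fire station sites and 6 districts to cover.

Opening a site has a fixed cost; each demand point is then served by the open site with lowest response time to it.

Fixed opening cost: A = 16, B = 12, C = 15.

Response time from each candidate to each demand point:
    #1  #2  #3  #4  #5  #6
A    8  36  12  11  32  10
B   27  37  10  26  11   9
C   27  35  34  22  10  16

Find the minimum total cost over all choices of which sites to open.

113

Open {A, B}: assign each demand point to its cheapest open site.
  #1→A 8, #2→A 36, #3→B 10, #4→A 11, #5→B 11, #6→B 9
  response time 85, fixed 28 → total 113.
Compare {A, C}: response time 86 + fixed 31 = 117.
Compare {A}: response time 109 + fixed 16 = 125.
Compare {A, B, C}: response time 83 + fixed 43 = 126.
All other subsets cost ≥ 117. Minimum total cost: 113.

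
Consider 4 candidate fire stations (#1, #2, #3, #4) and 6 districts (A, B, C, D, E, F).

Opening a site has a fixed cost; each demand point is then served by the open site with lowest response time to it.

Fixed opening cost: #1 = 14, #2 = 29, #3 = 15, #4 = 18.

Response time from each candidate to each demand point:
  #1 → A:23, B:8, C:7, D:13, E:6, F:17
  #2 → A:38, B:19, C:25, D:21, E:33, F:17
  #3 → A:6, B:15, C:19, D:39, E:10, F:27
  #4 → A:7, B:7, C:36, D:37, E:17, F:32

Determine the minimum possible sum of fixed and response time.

86

Open {#1, #3}: assign each demand point to its cheapest open site.
  A→#3 6, B→#1 8, C→#1 7, D→#1 13, E→#1 6, F→#1 17
  response time 57, fixed 29 → total 86.
Compare {#1}: response time 74 + fixed 14 = 88.
Compare {#1, #4}: response time 57 + fixed 32 = 89.
Compare {#1, #3, #4}: response time 56 + fixed 47 = 103.
All other subsets cost ≥ 88. Minimum total cost: 86.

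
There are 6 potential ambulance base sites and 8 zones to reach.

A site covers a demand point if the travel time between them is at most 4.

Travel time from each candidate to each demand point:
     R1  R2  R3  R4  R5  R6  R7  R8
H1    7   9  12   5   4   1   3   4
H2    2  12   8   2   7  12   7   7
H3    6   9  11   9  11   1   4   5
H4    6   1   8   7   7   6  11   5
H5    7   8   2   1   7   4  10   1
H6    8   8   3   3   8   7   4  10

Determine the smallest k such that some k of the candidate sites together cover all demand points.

Coverage sets (demand points within 4 of each site):
  H1: {R5, R6, R7, R8}
  H2: {R1, R4}
  H3: {R6, R7}
  H4: {R2}
  H5: {R3, R4, R6, R8}
  H6: {R3, R4, R7}
No 3 sites suffice: every size-3 union leaves at least one demand point uncovered.
But {H1, H2, H4, H5} covers everything, so the minimum is 4.

4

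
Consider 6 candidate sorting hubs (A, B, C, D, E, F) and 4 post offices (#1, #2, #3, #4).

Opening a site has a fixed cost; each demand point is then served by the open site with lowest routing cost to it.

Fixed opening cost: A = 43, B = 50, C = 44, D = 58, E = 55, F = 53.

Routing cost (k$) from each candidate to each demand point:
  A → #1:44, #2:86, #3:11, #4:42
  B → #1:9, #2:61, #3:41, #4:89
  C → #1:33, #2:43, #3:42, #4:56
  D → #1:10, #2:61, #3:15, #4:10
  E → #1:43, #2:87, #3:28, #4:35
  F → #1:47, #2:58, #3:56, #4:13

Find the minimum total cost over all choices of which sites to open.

154

Open {D}: assign each demand point to its cheapest open site.
  #1→D 10, #2→D 61, #3→D 15, #4→D 10
  routing cost 96, fixed 58 → total 154.
Compare {C, D}: routing cost 78 + fixed 102 = 180.
Compare {A, D}: routing cost 92 + fixed 101 = 193.
Compare {B, D}: routing cost 95 + fixed 108 = 203.
All other subsets cost ≥ 180. Minimum total cost: 154.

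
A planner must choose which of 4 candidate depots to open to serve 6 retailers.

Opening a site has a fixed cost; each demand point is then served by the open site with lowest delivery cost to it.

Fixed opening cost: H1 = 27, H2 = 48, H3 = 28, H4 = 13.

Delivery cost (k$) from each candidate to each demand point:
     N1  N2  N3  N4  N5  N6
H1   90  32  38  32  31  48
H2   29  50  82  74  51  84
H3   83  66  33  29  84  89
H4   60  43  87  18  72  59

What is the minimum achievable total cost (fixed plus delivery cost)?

Open {H1, H4}: assign each demand point to its cheapest open site.
  N1→H4 60, N2→H1 32, N3→H1 38, N4→H4 18, N5→H1 31, N6→H1 48
  delivery cost 227, fixed 40 → total 267.
Compare {H1, H2, H4}: delivery cost 196 + fixed 88 = 284.
Compare {H1, H2}: delivery cost 210 + fixed 75 = 285.
Compare {H1, H3, H4}: delivery cost 222 + fixed 68 = 290.
All other subsets cost ≥ 284. Minimum total cost: 267.

267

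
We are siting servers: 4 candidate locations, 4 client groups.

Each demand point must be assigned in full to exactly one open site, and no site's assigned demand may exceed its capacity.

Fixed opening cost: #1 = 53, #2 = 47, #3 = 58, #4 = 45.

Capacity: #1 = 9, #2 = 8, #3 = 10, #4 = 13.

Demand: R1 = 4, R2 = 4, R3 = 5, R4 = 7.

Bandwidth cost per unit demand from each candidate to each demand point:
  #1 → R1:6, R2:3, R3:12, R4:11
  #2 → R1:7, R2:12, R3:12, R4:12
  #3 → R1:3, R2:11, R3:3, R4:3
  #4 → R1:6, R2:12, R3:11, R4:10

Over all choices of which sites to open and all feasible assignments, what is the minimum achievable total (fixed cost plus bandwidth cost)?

Open {#3, #4}; cheapest assignment that respects the capacities:
  #3 (cap 10, load 9): R1, R3 — cost 4×3 + 5×3 = 27
  #4 (cap 13, load 11): R2, R4 — cost 4×12 + 7×10 = 118
  Shipping 145, fixed 103 → total 248.
  Any other capacity-feasible assignment to {#3, #4} ships for at least 145.
Compare {#1, #4}: its best feasible assignment gives total 259.
Compare {#1, #3, #4}: its best feasible assignment gives total 265.
Every other set of open sites that can feasibly serve all demand totals ≥ 259 even under its best assignment. Minimum: 248.

248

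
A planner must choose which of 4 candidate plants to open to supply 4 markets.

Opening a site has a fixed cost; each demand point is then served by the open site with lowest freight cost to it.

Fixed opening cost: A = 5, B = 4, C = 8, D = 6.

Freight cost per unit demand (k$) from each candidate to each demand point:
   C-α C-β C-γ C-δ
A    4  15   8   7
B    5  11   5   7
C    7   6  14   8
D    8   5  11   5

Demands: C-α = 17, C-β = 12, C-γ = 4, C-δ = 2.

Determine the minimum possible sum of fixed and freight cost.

173

Open {A, B, D}: assign each demand point to its cheapest open site.
  C-α→A 17×4=68, C-β→D 12×5=60, C-γ→B 4×5=20, C-δ→D 2×5=10
  freight cost 158, fixed 15 → total 173.
Compare {A, D}: freight cost 170 + fixed 11 = 181.
Compare {A, B, C, D}: freight cost 158 + fixed 23 = 181.
Compare {B, D}: freight cost 175 + fixed 10 = 185.
All other subsets cost ≥ 181. Minimum total cost: 173.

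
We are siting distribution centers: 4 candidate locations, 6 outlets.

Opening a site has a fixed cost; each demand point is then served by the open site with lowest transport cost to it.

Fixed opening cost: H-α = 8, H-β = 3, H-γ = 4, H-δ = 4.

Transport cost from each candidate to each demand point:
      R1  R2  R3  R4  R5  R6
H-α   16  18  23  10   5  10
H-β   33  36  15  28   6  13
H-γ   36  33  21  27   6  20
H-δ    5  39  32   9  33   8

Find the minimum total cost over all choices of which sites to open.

75

Open {H-α, H-β, H-δ}: assign each demand point to its cheapest open site.
  R1→H-δ 5, R2→H-α 18, R3→H-β 15, R4→H-δ 9, R5→H-α 5, R6→H-δ 8
  transport cost 60, fixed 15 → total 75.
Compare {H-α, H-β, H-γ, H-δ}: transport cost 60 + fixed 19 = 79.
Compare {H-α, H-δ}: transport cost 68 + fixed 12 = 80.
Compare {H-α, H-γ, H-δ}: transport cost 66 + fixed 16 = 82.
All other subsets cost ≥ 79. Minimum total cost: 75.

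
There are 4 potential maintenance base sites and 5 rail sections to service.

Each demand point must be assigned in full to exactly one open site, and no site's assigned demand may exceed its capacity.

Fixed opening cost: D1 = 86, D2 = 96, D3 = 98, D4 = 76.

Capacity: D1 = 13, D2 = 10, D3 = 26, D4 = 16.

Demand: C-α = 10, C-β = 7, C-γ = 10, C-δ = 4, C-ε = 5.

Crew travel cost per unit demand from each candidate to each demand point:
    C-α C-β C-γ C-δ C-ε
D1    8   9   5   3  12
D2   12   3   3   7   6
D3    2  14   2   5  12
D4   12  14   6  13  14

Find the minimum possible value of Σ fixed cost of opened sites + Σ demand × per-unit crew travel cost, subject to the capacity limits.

Open {D1, D3}; cheapest assignment that respects the capacities:
  D1 (cap 13, load 11): C-β, C-δ — cost 7×9 + 4×3 = 75
  D3 (cap 26, load 25): C-α, C-γ, C-ε — cost 10×2 + 10×2 + 5×12 = 100
  Shipping 175, fixed 184 → total 359.
  Any other capacity-feasible assignment to {D1, D3} ships for at least 175.
Compare {D3, D4}: its best feasible assignment gives total 402.
Compare {D1, D2, D3}: its best feasible assignment gives total 413.
Every other set of open sites that can feasibly serve all demand totals ≥ 402 even under its best assignment. Minimum: 359.

359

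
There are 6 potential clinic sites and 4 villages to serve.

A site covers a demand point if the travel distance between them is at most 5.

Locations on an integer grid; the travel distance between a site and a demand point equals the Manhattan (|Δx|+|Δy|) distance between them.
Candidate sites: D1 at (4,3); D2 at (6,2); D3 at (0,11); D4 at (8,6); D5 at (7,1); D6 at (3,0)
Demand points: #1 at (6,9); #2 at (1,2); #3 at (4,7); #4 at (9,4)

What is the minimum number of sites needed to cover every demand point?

Coverage sets (demand points within 5 of each site):
  D1: {#2, #3}
  D2: {#2, #4}
  D3: {}
  D4: {#1, #3, #4}
  D5: {#4}
  D6: {#2}
No single site covers all 4 demand points.
But {D1, D4} covers everything, so the minimum is 2.

2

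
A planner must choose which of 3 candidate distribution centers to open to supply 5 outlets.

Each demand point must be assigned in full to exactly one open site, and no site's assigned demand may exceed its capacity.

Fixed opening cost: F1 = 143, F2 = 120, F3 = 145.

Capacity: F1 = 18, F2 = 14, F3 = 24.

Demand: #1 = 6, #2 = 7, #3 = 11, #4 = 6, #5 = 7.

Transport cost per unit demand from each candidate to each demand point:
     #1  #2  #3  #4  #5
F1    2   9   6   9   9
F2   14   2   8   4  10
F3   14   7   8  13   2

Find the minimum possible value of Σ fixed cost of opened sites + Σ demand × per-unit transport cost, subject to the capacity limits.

489

Open {F2, F3}; cheapest assignment that respects the capacities:
  F2 (cap 14, load 13): #2, #4 — cost 7×2 + 6×4 = 38
  F3 (cap 24, load 24): #1, #3, #5 — cost 6×14 + 11×8 + 7×2 = 186
  Shipping 224, fixed 265 → total 489.
  Any other capacity-feasible assignment to {F2, F3} ships for at least 224.
Compare {F1, F3}: its best feasible assignment gives total 507.
Compare {F1, F2, F3}: its best feasible assignment gives total 538.
Every other set of open sites that can feasibly serve all demand totals ≥ 507 even under its best assignment. Minimum: 489.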